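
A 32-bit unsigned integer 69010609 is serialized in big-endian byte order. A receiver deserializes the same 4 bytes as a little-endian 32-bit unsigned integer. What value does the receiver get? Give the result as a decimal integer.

69010609 in 32-bit hexadecimal is 0x041D04B1.
Stored big-endian, the bytes at ascending addresses are 04 1D 04 B1.
Read back as little-endian, the first byte is least significant, giving 0xB1041D04.
0xB1041D04 = 2969836804.

2969836804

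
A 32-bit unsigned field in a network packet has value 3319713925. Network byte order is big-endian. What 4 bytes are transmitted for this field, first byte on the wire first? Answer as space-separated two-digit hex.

3319713925 in hexadecimal, padded to 32 bits, is 0xC5DED085.
Split into bytes (most-significant first): C5 DE D0 85.
Big-endian stores the most-significant byte at the lowest address.
So the memory order matches the most-significant-first order: C5 DE D0 85.

C5 DE D0 85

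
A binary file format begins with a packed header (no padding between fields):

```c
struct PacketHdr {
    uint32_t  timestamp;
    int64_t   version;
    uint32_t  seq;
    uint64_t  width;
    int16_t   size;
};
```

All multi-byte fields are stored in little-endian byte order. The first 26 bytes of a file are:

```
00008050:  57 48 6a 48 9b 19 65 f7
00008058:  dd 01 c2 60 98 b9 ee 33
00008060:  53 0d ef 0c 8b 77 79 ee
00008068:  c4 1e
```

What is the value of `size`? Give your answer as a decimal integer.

`size` follows `timestamp` (4 B), `version` (8 B), `seq` (4 B), `width` (8 B), so it starts at offset 4 + 8 + 4 + 8 = 24 and occupies 2 bytes.
Bytes at offsets 24..25: C4 1E.
Little-endian: lowest address holds the least-significant byte.
Reassemble most-significant byte first: 1E C4 → 0x1EC4.
0x1EC4 = 7876.

7876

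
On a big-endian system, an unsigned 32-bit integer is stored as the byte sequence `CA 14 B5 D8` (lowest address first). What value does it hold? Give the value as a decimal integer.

Big-endian stores the most-significant byte at the lowest address.
The bytes are already most-significant first: 0xCA14B5D8.
0xCA14B5D8 = 3390354904.

3390354904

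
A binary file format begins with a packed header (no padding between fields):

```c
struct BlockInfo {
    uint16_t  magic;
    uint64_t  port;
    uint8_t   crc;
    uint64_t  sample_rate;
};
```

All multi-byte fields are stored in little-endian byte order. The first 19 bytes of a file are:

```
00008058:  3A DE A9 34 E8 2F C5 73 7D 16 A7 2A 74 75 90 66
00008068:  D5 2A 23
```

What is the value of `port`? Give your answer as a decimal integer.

`port` follows `magic` (2 bytes), so it starts at byte offset 2 and occupies 8 bytes.
Bytes at offsets 2..9: A9 34 E8 2F C5 73 7D 16.
Little-endian stores the least-significant byte at the lowest address.
Reassemble most-significant byte first: 16 7D 73 C5 2F E8 34 A9 → 0x167D73C52FE834A9.
0x167D73C52FE834A9 = 1620578731672745129.

1620578731672745129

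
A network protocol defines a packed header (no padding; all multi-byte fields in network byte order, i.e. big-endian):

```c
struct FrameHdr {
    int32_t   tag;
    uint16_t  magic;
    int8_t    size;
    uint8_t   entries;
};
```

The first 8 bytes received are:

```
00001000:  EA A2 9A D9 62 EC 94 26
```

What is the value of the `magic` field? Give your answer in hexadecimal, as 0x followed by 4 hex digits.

0x62EC

`magic` follows `tag` (4 bytes), so it starts at byte offset 4 and occupies 2 bytes.
Bytes at offsets 4..5: 62 EC.
In big-endian order the high byte comes first in memory.
The bytes are already most-significant first: 0x62EC.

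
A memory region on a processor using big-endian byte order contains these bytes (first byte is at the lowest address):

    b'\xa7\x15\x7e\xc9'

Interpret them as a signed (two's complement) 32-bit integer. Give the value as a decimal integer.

Big-endian stores the most-significant byte at the lowest address.
The bytes are already most-significant first: 0xA7157EC9.
Top bit is set, so as a signed 32-bit value this is 0xA7157EC9 − 2^32 = -1491763511.

-1491763511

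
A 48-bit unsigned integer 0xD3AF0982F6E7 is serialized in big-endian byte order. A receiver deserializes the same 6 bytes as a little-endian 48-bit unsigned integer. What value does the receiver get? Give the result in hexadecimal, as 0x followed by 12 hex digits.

Stored big-endian, the bytes at ascending addresses are D3 AF 09 82 F6 E7.
Read back as little-endian, the first byte is least significant, giving 0xE7F68209AFD3.

0xE7F68209AFD3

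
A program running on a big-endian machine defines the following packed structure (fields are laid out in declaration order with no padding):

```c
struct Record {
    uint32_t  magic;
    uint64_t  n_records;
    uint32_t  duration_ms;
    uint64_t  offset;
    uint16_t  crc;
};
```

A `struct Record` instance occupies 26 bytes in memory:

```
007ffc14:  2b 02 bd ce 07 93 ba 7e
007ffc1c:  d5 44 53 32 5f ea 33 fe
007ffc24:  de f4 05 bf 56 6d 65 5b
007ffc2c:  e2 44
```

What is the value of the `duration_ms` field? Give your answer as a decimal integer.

`duration_ms` follows `magic` (4 B), `n_records` (8 B), so it starts at offset 4 + 8 = 12 and occupies 4 bytes.
Bytes at offsets 12..15: 5F EA 33 FE.
In big-endian order the high byte comes first in memory.
The bytes are already most-significant first: 0x5FEA33FE.
0x5FEA33FE = 1609184254.

1609184254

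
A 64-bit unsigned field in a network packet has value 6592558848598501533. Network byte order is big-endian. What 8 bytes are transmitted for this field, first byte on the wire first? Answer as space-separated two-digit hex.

6592558848598501533 in hexadecimal, padded to 64 bits, is 0x5B7D79580B92689D.
Split into bytes (most-significant first): 5B 7D 79 58 0B 92 68 9D.
Big-endian stores the most-significant byte at the lowest address.
So the memory order matches the most-significant-first order: 5B 7D 79 58 0B 92 68 9D.

5B 7D 79 58 0B 92 68 9D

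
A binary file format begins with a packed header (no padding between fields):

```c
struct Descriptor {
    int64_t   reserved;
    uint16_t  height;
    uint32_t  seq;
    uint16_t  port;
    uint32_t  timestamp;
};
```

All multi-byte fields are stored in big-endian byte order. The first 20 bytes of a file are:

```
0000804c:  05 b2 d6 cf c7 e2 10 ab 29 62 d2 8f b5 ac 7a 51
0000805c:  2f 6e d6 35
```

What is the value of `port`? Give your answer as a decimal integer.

`port` follows `reserved` (8 B), `height` (2 B), `seq` (4 B), so it starts at offset 8 + 2 + 4 = 14 and occupies 2 bytes.
Bytes at offsets 14..15: 7A 51.
Big-endian stores the most-significant byte at the lowest address.
The bytes are already most-significant first: 0x7A51.
0x7A51 = 31313.

31313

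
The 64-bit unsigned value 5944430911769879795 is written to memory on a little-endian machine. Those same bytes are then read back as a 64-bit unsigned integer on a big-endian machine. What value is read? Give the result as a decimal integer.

17520380614012599890

5944430911769879795 in 64-bit hexadecimal is 0x527EDC6B57E524F3.
Stored little-endian, the bytes at ascending addresses are F3 24 E5 57 6B DC 7E 52.
Read back as big-endian, the last byte is least significant, giving 0xF324E5576BDC7E52.
0xF324E5576BDC7E52 = 17520380614012599890.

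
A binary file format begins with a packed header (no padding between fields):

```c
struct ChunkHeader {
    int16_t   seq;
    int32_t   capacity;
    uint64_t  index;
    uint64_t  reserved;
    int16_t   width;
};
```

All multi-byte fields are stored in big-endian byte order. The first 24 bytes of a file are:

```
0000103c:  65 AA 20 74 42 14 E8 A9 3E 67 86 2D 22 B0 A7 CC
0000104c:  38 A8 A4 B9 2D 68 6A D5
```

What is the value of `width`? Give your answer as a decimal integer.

27349

`width` follows `seq` (2 B), `capacity` (4 B), `index` (8 B), `reserved` (8 B), so it starts at offset 2 + 4 + 8 + 8 = 22 and occupies 2 bytes.
Bytes at offsets 22..23: 6A D5.
Big-endian: lowest address holds the most-significant byte.
The bytes are already most-significant first: 0x6AD5.
0x6AD5 = 27349.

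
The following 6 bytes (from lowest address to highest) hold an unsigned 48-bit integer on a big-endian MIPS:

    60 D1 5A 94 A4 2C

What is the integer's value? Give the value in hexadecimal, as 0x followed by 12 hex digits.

0x60D15A94A42C

In big-endian order the high byte comes first in memory.
The bytes are already most-significant first: 0x60D15A94A42C.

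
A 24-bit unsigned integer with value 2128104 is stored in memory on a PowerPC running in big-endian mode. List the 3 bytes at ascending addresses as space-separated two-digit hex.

20 78 E8

2128104 in hexadecimal, padded to 24 bits, is 0x2078E8.
Split into bytes (most-significant first): 20 78 E8.
Big-endian stores the most-significant byte at the lowest address.
So the memory order matches the most-significant-first order: 20 78 E8.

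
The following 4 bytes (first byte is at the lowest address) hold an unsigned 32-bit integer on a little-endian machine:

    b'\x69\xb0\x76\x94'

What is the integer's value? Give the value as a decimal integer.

Little-endian stores the least-significant byte at the lowest address.
Reassemble most-significant byte first: 94 76 B0 69 → 0x9476B069.
0x9476B069 = 2490806377.

2490806377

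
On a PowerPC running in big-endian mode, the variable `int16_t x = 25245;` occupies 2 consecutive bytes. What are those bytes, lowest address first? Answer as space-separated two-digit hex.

62 9D

25245 in hexadecimal, padded to 16 bits, is 0x629D.
Split into bytes (most-significant first): 62 9D.
Big-endian: lowest address holds the most-significant byte.
So the memory order matches the most-significant-first order: 62 9D.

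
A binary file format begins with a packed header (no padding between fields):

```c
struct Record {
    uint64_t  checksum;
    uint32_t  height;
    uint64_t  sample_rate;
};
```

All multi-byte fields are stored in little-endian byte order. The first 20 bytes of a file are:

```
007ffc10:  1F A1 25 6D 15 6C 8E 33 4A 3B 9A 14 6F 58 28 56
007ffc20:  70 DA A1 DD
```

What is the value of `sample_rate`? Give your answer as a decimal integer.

15970285929649166447

`sample_rate` follows `checksum` (8 B), `height` (4 B), so it starts at offset 8 + 4 = 12 and occupies 8 bytes.
Bytes at offsets 12..19: 6F 58 28 56 70 DA A1 DD.
In little-endian order the low byte comes first in memory.
Reassemble most-significant byte first: DD A1 DA 70 56 28 58 6F → 0xDDA1DA705628586F.
0xDDA1DA705628586F = 15970285929649166447.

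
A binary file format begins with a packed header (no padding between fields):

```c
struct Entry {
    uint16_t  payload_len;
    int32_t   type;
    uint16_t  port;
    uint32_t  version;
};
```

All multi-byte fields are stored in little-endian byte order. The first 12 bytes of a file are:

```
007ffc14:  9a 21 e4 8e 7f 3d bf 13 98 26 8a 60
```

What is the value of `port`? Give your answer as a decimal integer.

5055

`port` follows `payload_len` (2 B), `type` (4 B), so it starts at offset 2 + 4 = 6 and occupies 2 bytes.
Bytes at offsets 6..7: BF 13.
In little-endian order the low byte comes first in memory.
Reassemble most-significant byte first: 13 BF → 0x13BF.
0x13BF = 5055.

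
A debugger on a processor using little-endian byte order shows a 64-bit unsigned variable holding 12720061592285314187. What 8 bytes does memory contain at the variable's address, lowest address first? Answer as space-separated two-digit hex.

8B 7C 41 D9 9F BC 86 B0

12720061592285314187 in hexadecimal, padded to 64 bits, is 0xB086BC9FD9417C8B.
Split into bytes (most-significant first): B0 86 BC 9F D9 41 7C 8B.
In little-endian order the low byte comes first in memory.
So at ascending addresses the bytes are 8B 7C 41 D9 9F BC 86 B0.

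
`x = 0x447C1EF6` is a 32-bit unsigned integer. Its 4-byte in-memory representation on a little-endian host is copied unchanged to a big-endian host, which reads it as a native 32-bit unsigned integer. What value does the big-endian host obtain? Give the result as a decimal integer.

Stored little-endian, the bytes at ascending addresses are F6 1E 7C 44.
Read back as big-endian, the last byte is least significant, giving 0xF61E7C44.
0xF61E7C44 = 4129193028.

4129193028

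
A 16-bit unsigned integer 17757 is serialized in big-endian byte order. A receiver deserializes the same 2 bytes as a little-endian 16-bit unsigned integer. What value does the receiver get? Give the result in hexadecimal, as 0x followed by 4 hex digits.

17757 in 16-bit hexadecimal is 0x455D.
Stored big-endian, the bytes at ascending addresses are 45 5D.
Read back as little-endian, the first byte is least significant, giving 0x5D45.

0x5D45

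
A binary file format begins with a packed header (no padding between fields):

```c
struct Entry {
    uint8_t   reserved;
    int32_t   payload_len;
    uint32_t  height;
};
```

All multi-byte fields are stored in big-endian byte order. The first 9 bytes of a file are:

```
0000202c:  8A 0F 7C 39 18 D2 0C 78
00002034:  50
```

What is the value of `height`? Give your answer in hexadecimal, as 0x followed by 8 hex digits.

`height` follows `reserved` (1 B), `payload_len` (4 B), so it starts at offset 1 + 4 = 5 and occupies 4 bytes.
Bytes at offsets 5..8: D2 0C 78 50.
In big-endian order the high byte comes first in memory.
The bytes are already most-significant first: 0xD20C7850.

0xD20C7850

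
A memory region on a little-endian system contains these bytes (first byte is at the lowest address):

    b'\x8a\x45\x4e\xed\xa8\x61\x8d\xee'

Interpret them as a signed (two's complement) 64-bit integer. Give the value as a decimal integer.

Little-endian: lowest address holds the least-significant byte.
Reassemble most-significant byte first: EE 8D 61 A8 ED 4E 45 8A → 0xEE8D61A8ED4E458A.
Top bit is set, so as a signed 64-bit value this is 0xEE8D61A8ED4E458A − 2^64 = -1257241342802770550.

-1257241342802770550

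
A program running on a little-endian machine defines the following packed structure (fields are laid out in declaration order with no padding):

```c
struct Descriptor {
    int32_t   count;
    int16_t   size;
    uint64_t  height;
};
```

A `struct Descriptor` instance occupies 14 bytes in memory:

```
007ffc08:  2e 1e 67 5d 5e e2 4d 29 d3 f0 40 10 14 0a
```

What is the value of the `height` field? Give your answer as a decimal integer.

`height` follows `count` (4 B), `size` (2 B), so it starts at offset 4 + 2 = 6 and occupies 8 bytes.
Bytes at offsets 6..13: 4D 29 D3 F0 40 10 14 0A.
Little-endian: lowest address holds the least-significant byte.
Reassemble most-significant byte first: 0A 14 10 40 F0 D3 29 4D → 0x0A141040F0D3294D.
0x0A141040F0D3294D = 726223311017814349.

726223311017814349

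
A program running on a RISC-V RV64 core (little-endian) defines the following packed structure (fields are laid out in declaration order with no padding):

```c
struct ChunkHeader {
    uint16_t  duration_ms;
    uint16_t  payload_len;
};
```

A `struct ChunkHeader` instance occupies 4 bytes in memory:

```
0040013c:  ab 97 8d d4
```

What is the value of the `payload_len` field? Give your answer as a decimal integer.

`payload_len` follows `duration_ms` (2 bytes), so it starts at byte offset 2 and occupies 2 bytes.
Bytes at offsets 2..3: 8D D4.
Little-endian: lowest address holds the least-significant byte.
Reassemble most-significant byte first: D4 8D → 0xD48D.
0xD48D = 54413.

54413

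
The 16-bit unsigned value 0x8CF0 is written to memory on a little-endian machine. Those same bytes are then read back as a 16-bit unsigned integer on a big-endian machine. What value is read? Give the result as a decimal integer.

61580

Stored little-endian, the bytes at ascending addresses are F0 8C.
Read back as big-endian, the last byte is least significant, giving 0xF08C.
0xF08C = 61580.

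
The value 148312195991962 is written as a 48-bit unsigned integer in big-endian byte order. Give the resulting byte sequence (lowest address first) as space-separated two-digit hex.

86 E3 9F C2 09 9A

148312195991962 in hexadecimal, padded to 48 bits, is 0x86E39FC2099A.
Split into bytes (most-significant first): 86 E3 9F C2 09 9A.
In big-endian order the high byte comes first in memory.
So the memory order matches the most-significant-first order: 86 E3 9F C2 09 9A.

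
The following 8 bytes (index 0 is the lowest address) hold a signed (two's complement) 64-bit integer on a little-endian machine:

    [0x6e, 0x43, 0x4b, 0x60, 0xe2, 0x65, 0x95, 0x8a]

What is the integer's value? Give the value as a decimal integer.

-8460744301993049234

Little-endian: lowest address holds the least-significant byte.
Reassemble most-significant byte first: 8A 95 65 E2 60 4B 43 6E → 0x8A9565E2604B436E.
Top bit is set, so as a signed 64-bit value this is 0x8A9565E2604B436E − 2^64 = -8460744301993049234.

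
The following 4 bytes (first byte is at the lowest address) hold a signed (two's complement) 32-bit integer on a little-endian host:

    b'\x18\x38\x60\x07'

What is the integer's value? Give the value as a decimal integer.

123746328

In little-endian order the low byte comes first in memory.
Reassemble most-significant byte first: 07 60 38 18 → 0x07603818.
0x07603818 = 123746328.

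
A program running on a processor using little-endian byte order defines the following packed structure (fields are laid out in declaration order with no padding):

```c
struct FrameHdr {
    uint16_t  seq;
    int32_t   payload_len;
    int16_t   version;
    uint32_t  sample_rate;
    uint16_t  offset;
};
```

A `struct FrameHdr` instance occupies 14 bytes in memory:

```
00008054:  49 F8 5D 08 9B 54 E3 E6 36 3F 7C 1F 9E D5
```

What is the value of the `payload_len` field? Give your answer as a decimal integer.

`payload_len` follows `seq` (2 bytes), so it starts at byte offset 2 and occupies 4 bytes.
Bytes at offsets 2..5: 5D 08 9B 54.
In little-endian order the low byte comes first in memory.
Reassemble most-significant byte first: 54 9B 08 5D → 0x549B085D.
0x549B085D = 1419446365.

1419446365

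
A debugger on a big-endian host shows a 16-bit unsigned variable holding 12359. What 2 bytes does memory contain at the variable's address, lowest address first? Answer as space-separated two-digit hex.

30 47

12359 in hexadecimal, padded to 16 bits, is 0x3047.
Split into bytes (most-significant first): 30 47.
In big-endian order the high byte comes first in memory.
So the memory order matches the most-significant-first order: 30 47.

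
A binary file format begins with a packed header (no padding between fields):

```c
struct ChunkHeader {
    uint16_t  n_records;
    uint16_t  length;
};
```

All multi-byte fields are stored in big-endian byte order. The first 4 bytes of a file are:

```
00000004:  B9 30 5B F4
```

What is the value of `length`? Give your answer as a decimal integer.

`length` follows `n_records` (2 bytes), so it starts at byte offset 2 and occupies 2 bytes.
Bytes at offsets 2..3: 5B F4.
Big-endian: lowest address holds the most-significant byte.
The bytes are already most-significant first: 0x5BF4.
0x5BF4 = 23540.

23540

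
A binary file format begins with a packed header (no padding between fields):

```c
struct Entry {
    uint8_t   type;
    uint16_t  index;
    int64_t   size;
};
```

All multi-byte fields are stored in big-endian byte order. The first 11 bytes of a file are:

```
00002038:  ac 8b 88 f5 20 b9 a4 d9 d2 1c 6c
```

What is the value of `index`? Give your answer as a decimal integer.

35720

`index` follows `type` (1 byte), so it starts at byte offset 1 and occupies 2 bytes.
Bytes at offsets 1..2: 8B 88.
In big-endian order the high byte comes first in memory.
The bytes are already most-significant first: 0x8B88.
0x8B88 = 35720.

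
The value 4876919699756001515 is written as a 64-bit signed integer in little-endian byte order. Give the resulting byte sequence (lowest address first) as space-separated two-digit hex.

4876919699756001515 in hexadecimal, padded to 64 bits, is 0x43AE4CA0BE0FA8EB.
Split into bytes (most-significant first): 43 AE 4C A0 BE 0F A8 EB.
In little-endian order the low byte comes first in memory.
So at ascending addresses the bytes are EB A8 0F BE A0 4C AE 43.

EB A8 0F BE A0 4C AE 43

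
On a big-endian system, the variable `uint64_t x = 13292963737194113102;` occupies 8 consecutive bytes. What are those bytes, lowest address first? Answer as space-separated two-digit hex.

B8 7A 18 16 FF 9A A8 4E

13292963737194113102 in hexadecimal, padded to 64 bits, is 0xB87A1816FF9AA84E.
Split into bytes (most-significant first): B8 7A 18 16 FF 9A A8 4E.
Big-endian stores the most-significant byte at the lowest address.
So the memory order matches the most-significant-first order: B8 7A 18 16 FF 9A A8 4E.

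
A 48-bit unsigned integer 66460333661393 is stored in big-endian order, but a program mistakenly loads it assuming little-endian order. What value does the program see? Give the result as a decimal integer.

230195550253628

66460333661393 in 48-bit hexadecimal is 0x3C7200945CD1.
Stored big-endian, the bytes at ascending addresses are 3C 72 00 94 5C D1.
Read back as little-endian, the first byte is least significant, giving 0xD15C9400723C.
0xD15C9400723C = 230195550253628.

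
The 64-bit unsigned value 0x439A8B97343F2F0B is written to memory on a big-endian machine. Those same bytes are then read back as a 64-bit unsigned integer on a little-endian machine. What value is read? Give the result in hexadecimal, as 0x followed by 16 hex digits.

0x0B2F3F34978B9A43

Stored big-endian, the bytes at ascending addresses are 43 9A 8B 97 34 3F 2F 0B.
Read back as little-endian, the first byte is least significant, giving 0x0B2F3F34978B9A43.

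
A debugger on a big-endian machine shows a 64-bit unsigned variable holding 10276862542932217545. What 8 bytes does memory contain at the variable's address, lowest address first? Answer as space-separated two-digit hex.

10276862542932217545 in hexadecimal, padded to 64 bits, is 0x8E9EC0089CFE0EC9.
Split into bytes (most-significant first): 8E 9E C0 08 9C FE 0E C9.
Big-endian: lowest address holds the most-significant byte.
So the memory order matches the most-significant-first order: 8E 9E C0 08 9C FE 0E C9.

8E 9E C0 08 9C FE 0E C9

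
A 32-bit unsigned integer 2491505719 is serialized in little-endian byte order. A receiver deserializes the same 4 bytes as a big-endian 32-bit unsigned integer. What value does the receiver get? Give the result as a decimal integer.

928809364

2491505719 in 32-bit hexadecimal is 0x94815C37.
Stored little-endian, the bytes at ascending addresses are 37 5C 81 94.
Read back as big-endian, the last byte is least significant, giving 0x375C8194.
0x375C8194 = 928809364.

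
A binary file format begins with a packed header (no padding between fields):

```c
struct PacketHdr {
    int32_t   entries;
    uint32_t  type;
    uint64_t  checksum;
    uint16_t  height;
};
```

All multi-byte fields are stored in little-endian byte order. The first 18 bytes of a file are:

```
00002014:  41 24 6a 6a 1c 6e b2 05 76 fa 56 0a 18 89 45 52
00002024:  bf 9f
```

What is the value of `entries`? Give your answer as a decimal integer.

1785340993

`entries` is the first field, at byte offset 0, occupying 4 bytes.
Bytes at offsets 0..3: 41 24 6A 6A.
Little-endian stores the least-significant byte at the lowest address.
Reassemble most-significant byte first: 6A 6A 24 41 → 0x6A6A2441.
0x6A6A2441 = 1785340993.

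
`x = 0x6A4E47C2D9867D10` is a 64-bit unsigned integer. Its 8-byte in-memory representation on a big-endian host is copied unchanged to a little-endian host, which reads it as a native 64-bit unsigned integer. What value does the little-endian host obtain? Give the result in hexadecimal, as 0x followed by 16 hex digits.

0x107D86D9C2474E6A

Stored big-endian, the bytes at ascending addresses are 6A 4E 47 C2 D9 86 7D 10.
Read back as little-endian, the first byte is least significant, giving 0x107D86D9C2474E6A.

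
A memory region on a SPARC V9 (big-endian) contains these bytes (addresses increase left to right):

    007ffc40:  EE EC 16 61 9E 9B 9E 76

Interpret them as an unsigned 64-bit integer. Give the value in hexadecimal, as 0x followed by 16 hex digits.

In big-endian order the high byte comes first in memory.
The bytes are already most-significant first: 0xEEEC16619E9B9E76.

0xEEEC16619E9B9E76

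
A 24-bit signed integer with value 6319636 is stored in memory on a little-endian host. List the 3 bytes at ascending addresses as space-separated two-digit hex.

14 6E 60

6319636 in hexadecimal, padded to 24 bits, is 0x606E14.
Split into bytes (most-significant first): 60 6E 14.
Little-endian: lowest address holds the least-significant byte.
So at ascending addresses the bytes are 14 6E 60.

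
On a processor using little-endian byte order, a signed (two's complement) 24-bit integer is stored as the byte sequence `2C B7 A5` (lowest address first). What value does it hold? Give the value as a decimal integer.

-5916884

Little-endian: lowest address holds the least-significant byte.
Reassemble most-significant byte first: A5 B7 2C → 0xA5B72C.
Top bit is set, so as a signed 24-bit value this is 0xA5B72C − 2^24 = -5916884.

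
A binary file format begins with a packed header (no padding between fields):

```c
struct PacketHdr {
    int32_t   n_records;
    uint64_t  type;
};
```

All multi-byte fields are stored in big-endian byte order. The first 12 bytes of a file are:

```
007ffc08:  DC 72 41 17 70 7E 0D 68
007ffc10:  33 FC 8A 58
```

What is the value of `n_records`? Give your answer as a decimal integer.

`n_records` is the first field, at byte offset 0, occupying 4 bytes.
Bytes at offsets 0..3: DC 72 41 17.
In big-endian order the high byte comes first in memory.
The bytes are already most-significant first: 0xDC724117.
Top bit is set, so as a signed 32-bit value this is 0xDC724117 − 2^32 = -596492009.

-596492009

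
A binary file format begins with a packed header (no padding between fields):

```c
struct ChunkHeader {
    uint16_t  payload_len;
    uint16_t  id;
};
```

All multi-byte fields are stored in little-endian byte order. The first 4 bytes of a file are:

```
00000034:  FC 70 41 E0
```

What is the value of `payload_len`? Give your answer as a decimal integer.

28924

`payload_len` is the first field, at byte offset 0, occupying 2 bytes.
Bytes at offsets 0..1: FC 70.
In little-endian order the low byte comes first in memory.
Reassemble most-significant byte first: 70 FC → 0x70FC.
0x70FC = 28924.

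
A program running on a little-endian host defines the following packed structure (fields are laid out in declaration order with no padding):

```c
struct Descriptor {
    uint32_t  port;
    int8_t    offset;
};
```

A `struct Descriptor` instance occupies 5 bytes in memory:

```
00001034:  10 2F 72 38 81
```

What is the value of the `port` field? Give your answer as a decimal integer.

`port` is the first field, at byte offset 0, occupying 4 bytes.
Bytes at offsets 0..3: 10 2F 72 38.
Little-endian: lowest address holds the least-significant byte.
Reassemble most-significant byte first: 38 72 2F 10 → 0x38722F10.
0x38722F10 = 947007248.

947007248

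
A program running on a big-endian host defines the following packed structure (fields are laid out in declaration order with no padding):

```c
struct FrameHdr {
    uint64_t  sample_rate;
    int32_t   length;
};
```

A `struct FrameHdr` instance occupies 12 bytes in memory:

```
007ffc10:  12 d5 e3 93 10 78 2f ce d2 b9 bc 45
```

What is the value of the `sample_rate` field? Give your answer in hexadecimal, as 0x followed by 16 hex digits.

0x12D5E39310782FCE

`sample_rate` is the first field, at byte offset 0, occupying 8 bytes.
Bytes at offsets 0..7: 12 D5 E3 93 10 78 2F CE.
In big-endian order the high byte comes first in memory.
The bytes are already most-significant first: 0x12D5E39310782FCE.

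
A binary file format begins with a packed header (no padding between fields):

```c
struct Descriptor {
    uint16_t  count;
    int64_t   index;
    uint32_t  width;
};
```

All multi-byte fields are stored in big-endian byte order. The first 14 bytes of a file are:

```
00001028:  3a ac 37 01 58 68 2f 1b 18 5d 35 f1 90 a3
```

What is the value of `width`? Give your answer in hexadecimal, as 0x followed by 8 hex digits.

0x35F190A3

`width` follows `count` (2 B), `index` (8 B), so it starts at offset 2 + 8 = 10 and occupies 4 bytes.
Bytes at offsets 10..13: 35 F1 90 A3.
Big-endian: lowest address holds the most-significant byte.
The bytes are already most-significant first: 0x35F190A3.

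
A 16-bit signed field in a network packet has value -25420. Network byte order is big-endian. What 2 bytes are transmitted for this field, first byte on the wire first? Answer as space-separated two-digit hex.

9C B4

Two's complement of -25420 in 16 bits: 25420 = 0x634C; invert → 0x9CB3; add 1 → 0x9CB4.
Split into bytes (most-significant first): 9C B4.
In big-endian order the high byte comes first in memory.
So the memory order matches the most-significant-first order: 9C B4.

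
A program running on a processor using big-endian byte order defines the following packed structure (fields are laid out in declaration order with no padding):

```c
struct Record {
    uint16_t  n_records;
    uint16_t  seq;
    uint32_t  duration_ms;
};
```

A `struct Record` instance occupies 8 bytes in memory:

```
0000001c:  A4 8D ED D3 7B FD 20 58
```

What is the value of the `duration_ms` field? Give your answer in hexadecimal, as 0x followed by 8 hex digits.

0x7BFD2058

`duration_ms` follows `n_records` (2 B), `seq` (2 B), so it starts at offset 2 + 2 = 4 and occupies 4 bytes.
Bytes at offsets 4..7: 7B FD 20 58.
Big-endian: lowest address holds the most-significant byte.
The bytes are already most-significant first: 0x7BFD2058.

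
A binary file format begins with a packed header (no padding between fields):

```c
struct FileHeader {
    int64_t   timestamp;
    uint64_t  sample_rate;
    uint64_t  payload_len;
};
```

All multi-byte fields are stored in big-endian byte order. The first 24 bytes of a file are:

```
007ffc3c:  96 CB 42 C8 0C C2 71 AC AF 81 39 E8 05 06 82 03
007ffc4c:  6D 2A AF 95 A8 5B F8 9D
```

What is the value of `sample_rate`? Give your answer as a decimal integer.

`sample_rate` follows `timestamp` (8 bytes), so it starts at byte offset 8 and occupies 8 bytes.
Bytes at offsets 8..15: AF 81 39 E8 05 06 82 03.
Big-endian stores the most-significant byte at the lowest address.
The bytes are already most-significant first: 0xAF8139E805068203.
0xAF8139E805068203 = 12646452897312571907.

12646452897312571907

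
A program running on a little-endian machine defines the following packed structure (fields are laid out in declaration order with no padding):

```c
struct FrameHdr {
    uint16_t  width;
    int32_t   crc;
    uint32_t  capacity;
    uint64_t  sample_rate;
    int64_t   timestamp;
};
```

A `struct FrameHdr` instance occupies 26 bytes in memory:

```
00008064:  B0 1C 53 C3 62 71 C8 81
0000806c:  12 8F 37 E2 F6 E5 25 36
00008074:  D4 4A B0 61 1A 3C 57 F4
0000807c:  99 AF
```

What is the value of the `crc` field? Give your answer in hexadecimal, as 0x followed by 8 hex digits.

0x7162C353

`crc` follows `width` (2 bytes), so it starts at byte offset 2 and occupies 4 bytes.
Bytes at offsets 2..5: 53 C3 62 71.
Little-endian stores the least-significant byte at the lowest address.
Reassemble most-significant byte first: 71 62 C3 53 → 0x7162C353.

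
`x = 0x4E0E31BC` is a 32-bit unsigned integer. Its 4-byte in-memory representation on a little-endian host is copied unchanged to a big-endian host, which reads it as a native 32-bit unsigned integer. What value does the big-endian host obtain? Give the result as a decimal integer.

Stored little-endian, the bytes at ascending addresses are BC 31 0E 4E.
Read back as big-endian, the last byte is least significant, giving 0xBC310E4E.
0xBC310E4E = 3157331534.

3157331534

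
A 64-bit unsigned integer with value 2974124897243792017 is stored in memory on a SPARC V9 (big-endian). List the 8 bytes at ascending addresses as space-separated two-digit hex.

2974124897243792017 in hexadecimal, padded to 64 bits, is 0x294636D621DC8291.
Split into bytes (most-significant first): 29 46 36 D6 21 DC 82 91.
Big-endian: lowest address holds the most-significant byte.
So the memory order matches the most-significant-first order: 29 46 36 D6 21 DC 82 91.

29 46 36 D6 21 DC 82 91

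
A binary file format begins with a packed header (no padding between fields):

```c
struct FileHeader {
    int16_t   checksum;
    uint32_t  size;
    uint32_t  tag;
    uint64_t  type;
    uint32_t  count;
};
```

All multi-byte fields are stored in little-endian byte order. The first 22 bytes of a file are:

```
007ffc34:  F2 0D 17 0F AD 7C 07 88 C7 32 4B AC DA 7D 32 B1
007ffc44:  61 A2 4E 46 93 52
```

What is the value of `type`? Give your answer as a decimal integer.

11700828137303223371

`type` follows `checksum` (2 B), `size` (4 B), `tag` (4 B), so it starts at offset 2 + 4 + 4 = 10 and occupies 8 bytes.
Bytes at offsets 10..17: 4B AC DA 7D 32 B1 61 A2.
Little-endian: lowest address holds the least-significant byte.
Reassemble most-significant byte first: A2 61 B1 32 7D DA AC 4B → 0xA261B1327DDAAC4B.
0xA261B1327DDAAC4B = 11700828137303223371.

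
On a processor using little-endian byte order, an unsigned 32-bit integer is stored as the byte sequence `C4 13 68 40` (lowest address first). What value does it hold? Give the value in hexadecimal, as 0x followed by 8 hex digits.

0x406813C4

Little-endian stores the least-significant byte at the lowest address.
Reassemble most-significant byte first: 40 68 13 C4 → 0x406813C4.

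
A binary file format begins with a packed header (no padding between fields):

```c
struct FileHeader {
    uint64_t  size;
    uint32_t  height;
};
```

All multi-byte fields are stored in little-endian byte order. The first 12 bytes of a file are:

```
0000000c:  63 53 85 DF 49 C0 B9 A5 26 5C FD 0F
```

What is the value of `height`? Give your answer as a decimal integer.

`height` follows `size` (8 bytes), so it starts at byte offset 8 and occupies 4 bytes.
Bytes at offsets 8..11: 26 5C FD 0F.
Little-endian: lowest address holds the least-significant byte.
Reassemble most-significant byte first: 0F FD 5C 26 → 0x0FFD5C26.
0x0FFD5C26 = 268262438.

268262438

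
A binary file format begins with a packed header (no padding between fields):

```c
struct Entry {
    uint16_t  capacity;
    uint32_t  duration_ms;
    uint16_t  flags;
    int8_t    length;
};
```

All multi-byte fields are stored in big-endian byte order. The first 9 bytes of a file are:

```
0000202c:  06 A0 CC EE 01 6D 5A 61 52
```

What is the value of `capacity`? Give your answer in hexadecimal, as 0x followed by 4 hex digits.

`capacity` is the first field, at byte offset 0, occupying 2 bytes.
Bytes at offsets 0..1: 06 A0.
Big-endian: lowest address holds the most-significant byte.
The bytes are already most-significant first: 0x06A0.

0x06A0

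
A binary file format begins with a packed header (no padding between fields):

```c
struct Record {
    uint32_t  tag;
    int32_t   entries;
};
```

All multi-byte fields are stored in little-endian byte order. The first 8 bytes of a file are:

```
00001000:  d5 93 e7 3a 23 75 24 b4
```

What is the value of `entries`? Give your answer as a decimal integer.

-1272679133

`entries` follows `tag` (4 bytes), so it starts at byte offset 4 and occupies 4 bytes.
Bytes at offsets 4..7: 23 75 24 B4.
In little-endian order the low byte comes first in memory.
Reassemble most-significant byte first: B4 24 75 23 → 0xB4247523.
Top bit is set, so as a signed 32-bit value this is 0xB4247523 − 2^32 = -1272679133.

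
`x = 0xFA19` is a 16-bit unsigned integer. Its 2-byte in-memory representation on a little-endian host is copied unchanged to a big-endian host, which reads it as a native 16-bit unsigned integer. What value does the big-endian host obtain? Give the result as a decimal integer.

Stored little-endian, the bytes at ascending addresses are 19 FA.
Read back as big-endian, the last byte is least significant, giving 0x19FA.
0x19FA = 6650.

6650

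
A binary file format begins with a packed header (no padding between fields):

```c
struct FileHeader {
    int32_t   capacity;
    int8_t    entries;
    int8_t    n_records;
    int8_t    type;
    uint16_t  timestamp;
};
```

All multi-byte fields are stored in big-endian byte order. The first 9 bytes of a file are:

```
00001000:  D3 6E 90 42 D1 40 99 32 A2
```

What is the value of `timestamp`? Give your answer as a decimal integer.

`timestamp` follows `capacity` (4 B), `entries` (1 B), `n_records` (1 B), `type` (1 B), so it starts at offset 4 + 1 + 1 + 1 = 7 and occupies 2 bytes.
Bytes at offsets 7..8: 32 A2.
Big-endian stores the most-significant byte at the lowest address.
The bytes are already most-significant first: 0x32A2.
0x32A2 = 12962.

12962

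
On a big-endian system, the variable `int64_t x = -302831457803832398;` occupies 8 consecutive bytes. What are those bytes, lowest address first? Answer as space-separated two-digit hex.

FB CC 20 64 C2 C9 F3 B2

Two's complement of -302831457803832398 in 64 bits: 302831457803832398 = 0x0433DF9B3D360C4E; invert → 0xFBCC2064C2C9F3B1; add 1 → 0xFBCC2064C2C9F3B2.
Split into bytes (most-significant first): FB CC 20 64 C2 C9 F3 B2.
Big-endian: lowest address holds the most-significant byte.
So the memory order matches the most-significant-first order: FB CC 20 64 C2 C9 F3 B2.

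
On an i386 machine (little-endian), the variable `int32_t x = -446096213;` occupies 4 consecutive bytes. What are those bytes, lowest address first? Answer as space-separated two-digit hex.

AB 1C 69 E5

Two's complement of -446096213 in 32 bits: 446096213 = 0x1A96E355; invert → 0xE5691CAA; add 1 → 0xE5691CAB.
Split into bytes (most-significant first): E5 69 1C AB.
Little-endian: lowest address holds the least-significant byte.
So at ascending addresses the bytes are AB 1C 69 E5.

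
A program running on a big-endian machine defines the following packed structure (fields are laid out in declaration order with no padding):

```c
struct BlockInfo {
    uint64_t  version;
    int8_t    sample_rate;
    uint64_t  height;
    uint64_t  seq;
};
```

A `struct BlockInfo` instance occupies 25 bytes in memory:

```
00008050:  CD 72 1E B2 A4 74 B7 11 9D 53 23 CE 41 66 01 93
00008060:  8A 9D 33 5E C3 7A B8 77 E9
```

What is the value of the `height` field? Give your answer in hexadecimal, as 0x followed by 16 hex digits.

`height` follows `version` (8 B), `sample_rate` (1 B), so it starts at offset 8 + 1 = 9 and occupies 8 bytes.
Bytes at offsets 9..16: 53 23 CE 41 66 01 93 8A.
Big-endian: lowest address holds the most-significant byte.
The bytes are already most-significant first: 0x5323CE416601938A.

0x5323CE416601938A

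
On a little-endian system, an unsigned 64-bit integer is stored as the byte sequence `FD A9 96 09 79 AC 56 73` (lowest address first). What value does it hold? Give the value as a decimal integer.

In little-endian order the low byte comes first in memory.
Reassemble most-significant byte first: 73 56 AC 79 09 96 A9 FD → 0x7356AC790996A9FD.
0x7356AC790996A9FD = 8311019798210718205.

8311019798210718205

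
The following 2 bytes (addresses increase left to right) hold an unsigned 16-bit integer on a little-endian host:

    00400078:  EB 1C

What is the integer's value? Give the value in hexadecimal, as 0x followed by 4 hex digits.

0x1CEB

Little-endian stores the least-significant byte at the lowest address.
Reassemble most-significant byte first: 1C EB → 0x1CEB.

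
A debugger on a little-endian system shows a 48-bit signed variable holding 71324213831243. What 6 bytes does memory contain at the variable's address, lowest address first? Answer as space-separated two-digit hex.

71324213831243 in hexadecimal, padded to 48 bits, is 0x40DE766DE64B.
Split into bytes (most-significant first): 40 DE 76 6D E6 4B.
In little-endian order the low byte comes first in memory.
So at ascending addresses the bytes are 4B E6 6D 76 DE 40.

4B E6 6D 76 DE 40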